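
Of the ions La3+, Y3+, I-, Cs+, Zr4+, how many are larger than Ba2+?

Work out protons and electrons: Zr4+ (Z=40, 36 e⁻), Y3+ (Z=39, 36 e⁻), La3+ (Z=57, 54 e⁻), Ba2+ (Z=56, 54 e⁻), Cs+ (Z=55, 54 e⁻), I- (Z=53, 54 e⁻). Zr4+ < Y3+ (isoelectronic, higher Z=40 is smaller); Y3+ < La3+ (same group, 1 shell fewer); La3+ < Ba2+ (isoelectronic, higher Z=57 is smaller); Ba2+ < Cs+ (both 54 e⁻, Z=56>55); Cs+ < I- (both 54 e⁻, Z=55>53).
Overall: Zr4+ < Y3+ < La3+ < Ba2+ < Cs+ < I-. Ba2+ has 3 below it and 2 above. Count: 2.

2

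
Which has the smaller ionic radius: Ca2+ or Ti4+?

All of these have 18 electrons (isoelectronic). With the same electron cloud, the ion with the most protons pulls it in tightest. Nuclear charges: Ti4+ (Z=22), Ca2+ (Z=20). Highest Z is smallest.

Ti4+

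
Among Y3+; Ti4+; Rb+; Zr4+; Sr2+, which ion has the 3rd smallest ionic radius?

Y3+

Ti4+ has 18 e⁻ (Z=22), Zr4+ has 36 e⁻ (Z=40), Y3+ has 36 e⁻ (Z=39), Sr2+ has 36 e⁻ (Z=38), Rb+ has 36 e⁻ (Z=37). Ti4+ < Zr4+ (same group, period 4 vs 5); Zr4+ < Y3+ (both 36 e⁻, Z=40>39); Y3+ < Sr2+ (isoelectronic, higher Z=39 is smaller); Sr2+ < Rb+ (isoelectronic, higher Z=38 is smaller).
Ordering: Ti4+ < Zr4+ < Y3+ < Sr2+ < Rb+. The 3rd smallest is Y3+.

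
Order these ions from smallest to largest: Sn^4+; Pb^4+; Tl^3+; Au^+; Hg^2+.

Sn^4+: 46 e⁻, Z=50, Pb^4+: 78 e⁻, Z=82, Tl^3+: 78 e⁻, Z=81, Hg^2+: 78 e⁻, Z=80, Au^+: 78 e⁻, Z=79. Sn^4+ < Pb^4+ (same group, 1 shell fewer); Pb^4+ < Tl^3+ (both 78 e⁻, Z=82>81); Tl^3+ < Hg^2+ (isoelectronic, higher Z=81 is smaller); Hg^2+ < Au^+ (both 78 e⁻, Z=80>79).

Sn^4+ < Pb^4+ < Tl^3+ < Hg^2+ < Au^+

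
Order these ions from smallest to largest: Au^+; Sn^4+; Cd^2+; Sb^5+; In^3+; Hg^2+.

Sb^5+ < Sn^4+ < In^3+ < Cd^2+ < Hg^2+ < Au^+

Tabulating Z and e⁻: Sb^5+ (Z=51, 46 e⁻), Sn^4+ (Z=50, 46 e⁻), In^3+ (Z=49, 46 e⁻), Cd^2+ (Z=48, 46 e⁻), Hg^2+ (Z=80, 78 e⁻), Au^+ (Z=79, 78 e⁻). Sb^5+ < Sn^4+ (isoelectronic, higher Z=51 is smaller); Sn^4+ < In^3+ (isoelectronic, higher Z=50 is smaller); In^3+ < Cd^2+ (both 46 e⁻, Z=49>48); Cd^2+ < Hg^2+ (same group, 1 shell fewer); Hg^2+ < Au^+ (isoelectronic, higher Z=80 is smaller).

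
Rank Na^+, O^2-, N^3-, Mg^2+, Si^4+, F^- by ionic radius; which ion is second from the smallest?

Mg^2+

These species are isoelectronic with 10 electrons. The only difference is the number of protons: Si^4+ (Z=14), Mg^2+ (Z=12), Na^+ (Z=11), F^- (Z=9), O^2- (Z=8), N^3- (Z=7). The strongest nuclear pull (Si^4+) gives the smallest ion.
Full ascending order: Si^4+ < Mg^2+ < Na^+ < F^- < O^2- < N^3-. Counting from the smallest, position 2 is Mg^2+.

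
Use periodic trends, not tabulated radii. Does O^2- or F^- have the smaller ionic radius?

F^-

These species are isoelectronic with 10 electrons. The only difference is the number of protons: F^- (Z=9), O^2- (Z=8). The strongest nuclear pull (F^-) gives the smallest ion.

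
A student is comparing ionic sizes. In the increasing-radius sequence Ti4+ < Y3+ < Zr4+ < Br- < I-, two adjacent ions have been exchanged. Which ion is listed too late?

Zr4+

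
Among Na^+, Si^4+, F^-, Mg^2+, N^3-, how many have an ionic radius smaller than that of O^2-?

4

Each ion has 10 electrons. The ranking follows nuclear charge in reverse — greater Z gives a smaller radius. Si^4+ (Z=14), Mg^2+ (Z=12), Na^+ (Z=11), F^- (Z=9), O^2- (Z=8), N^3- (Z=7).
Ordering all of them (including O^2-) by radius gives Si^4+ < Mg^2+ < Na^+ < F^- < O^2- < N^3-. Count: 4.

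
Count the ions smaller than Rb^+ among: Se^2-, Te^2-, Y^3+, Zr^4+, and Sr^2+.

Tabulating Z and e⁻: Zr^4+: 36 e⁻, Z=40, Y^3+: 36 e⁻, Z=39, Sr^2+: 36 e⁻, Z=38, Rb^+: 36 e⁻, Z=37, Se^2-: 36 e⁻, Z=34, Te^2-: 54 e⁻, Z=52. Zr^4+ < Y^3+ (isoelectronic, higher Z=40 is smaller); Y^3+ < Sr^2+ (both 36 e⁻, Z=39>38); Sr^2+ < Rb^+ (both 36 e⁻, Z=38>37); Rb^+ < Se^2- (both 36 e⁻, Z=37>34); Se^2- < Te^2- (same group, 1 shell fewer).
Ordering all of them (including Rb^+) by radius gives Zr^4+ < Y^3+ < Sr^2+ < Rb^+ < Se^2- < Te^2-. Count: 3.

3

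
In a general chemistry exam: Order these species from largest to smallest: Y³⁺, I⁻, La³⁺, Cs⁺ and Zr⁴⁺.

I⁻ > Cs⁺ > La³⁺ > Y³⁺ > Zr⁴⁺

First list Z and electron count for each: Zr⁴⁺ (Z=40, 36 e⁻), Y³⁺ (Z=39, 36 e⁻), La³⁺ (Z=57, 54 e⁻), Cs⁺ (Z=55, 54 e⁻), I⁻ (Z=53, 54 e⁻). Zr⁴⁺ < Y³⁺ (isoelectronic, higher Z=40 is smaller); Y³⁺ < La³⁺ (same group, period 5 vs 6); La³⁺ < Cs⁺ (isoelectronic, higher Z=57 is smaller); Cs⁺ < I⁻ (both 54 e⁻, Z=55>53).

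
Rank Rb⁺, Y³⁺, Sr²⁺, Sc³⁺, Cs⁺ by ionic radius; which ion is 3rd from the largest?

First list Z and electron count for each: Sc³⁺ (Z=21, 18 e⁻), Y³⁺ (Z=39, 36 e⁻), Sr²⁺ (Z=38, 36 e⁻), Rb⁺ (Z=37, 36 e⁻), Cs⁺ (Z=55, 54 e⁻). Sc³⁺ < Y³⁺ (same group, 1 shell fewer); Y³⁺ < Sr²⁺ (both 36 e⁻, Z=39>38); Sr²⁺ < Rb⁺ (isoelectronic, higher Z=38 is smaller); Rb⁺ < Cs⁺ (same group, period 5 vs 6).
Ordering: Sc³⁺ < Y³⁺ < Sr²⁺ < Rb⁺ < Cs⁺. The 3rd largest is Sr²⁺.

Sr²⁺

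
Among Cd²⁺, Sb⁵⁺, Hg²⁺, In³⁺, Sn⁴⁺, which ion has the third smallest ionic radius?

In³⁺

Sb⁵⁺ has 46 e⁻ (Z=51), Sn⁴⁺ has 46 e⁻ (Z=50), In³⁺ has 46 e⁻ (Z=49), Cd²⁺ has 46 e⁻ (Z=48), Hg²⁺ has 78 e⁻ (Z=80). Sb⁵⁺ < Sn⁴⁺ (isoelectronic, higher Z=51 is smaller); Sn⁴⁺ < In³⁺ (both 46 e⁻, Z=50>49); In³⁺ < Cd²⁺ (isoelectronic, higher Z=49 is smaller); Cd²⁺ < Hg²⁺ (same group, 1 shell fewer).
Full ascending order: Sb⁵⁺ < Sn⁴⁺ < In³⁺ < Cd²⁺ < Hg²⁺. Counting from the smallest, position 3 is In³⁺.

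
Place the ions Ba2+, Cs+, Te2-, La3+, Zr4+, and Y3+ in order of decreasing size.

Te2- > Cs+ > Ba2+ > La3+ > Y3+ > Zr4+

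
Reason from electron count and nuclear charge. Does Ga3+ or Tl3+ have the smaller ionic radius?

Same group, same charge. Going down the group adds an extra shell of electrons, so the ion gets larger: Ga3+ is highest in the group and smallest.

Ga3+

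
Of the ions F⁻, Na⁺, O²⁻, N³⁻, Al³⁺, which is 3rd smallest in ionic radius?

F⁻

These species are isoelectronic with 10 electrons. The only difference is the number of protons: Al³⁺ (Z=13), Na⁺ (Z=11), F⁻ (Z=9), O²⁻ (Z=8), N³⁻ (Z=7). The strongest nuclear pull (Al³⁺) gives the smallest ion.
That gives Al³⁺ < Na⁺ < F⁻ < O²⁻ < N³⁻. From the smallest end, number 3 is F⁻.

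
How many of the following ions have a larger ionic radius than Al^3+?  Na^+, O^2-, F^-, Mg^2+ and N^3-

5

Isoelectronic series (10 e⁻ each). Size is set by nuclear charge: more protons means a smaller ion. Al^3+ (Z=13), Mg^2+ (Z=12), Na^+ (Z=11), F^- (Z=9), O^2- (Z=8), N^3- (Z=7).
Relative to Al^3+, the ions that are larger are Mg^2+, Na^+, F^-, O^2-, N^3-. Count: 5.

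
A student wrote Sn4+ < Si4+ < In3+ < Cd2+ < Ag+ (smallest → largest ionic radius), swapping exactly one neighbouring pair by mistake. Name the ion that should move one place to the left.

Si4+

The pair Sn4+, Si4+ is the wrong way round — Si4+ and Sn4+ are in one column with the same charge; the lighter period-3 ion has 2 fewer shells and is smaller. All other adjacent pairs agree with periodic trends, so Si4+ is the misplaced ion.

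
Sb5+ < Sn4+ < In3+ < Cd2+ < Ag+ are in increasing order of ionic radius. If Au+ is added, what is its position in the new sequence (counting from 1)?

6

Work out protons and electrons: Sb5+ has 46 e⁻ (Z=51), Sn4+ has 46 e⁻ (Z=50), In3+ has 46 e⁻ (Z=49), Cd2+ has 46 e⁻ (Z=48), Ag+ has 46 e⁻ (Z=47), Au+ has 78 e⁻ (Z=79). Sb5+ < Sn4+ (isoelectronic, higher Z=51 is smaller); Sn4+ < In3+ (both 46 e⁻, Z=50>49); In3+ < Cd2+ (both 46 e⁻, Z=49>48); Cd2+ < Ag+ (both 46 e⁻, Z=48>47); Ag+ < Au+ (same group, 1 shell fewer).
The complete sequence is Sb5+ < Sn4+ < In3+ < Cd2+ < Ag+ < Au+. Au+ sits at position 6.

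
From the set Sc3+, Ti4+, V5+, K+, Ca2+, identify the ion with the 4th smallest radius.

Ca2+

Isoelectronic series (18 e⁻ each). Size is set by nuclear charge: more protons means a smaller ion. V5+ (Z=23), Ti4+ (Z=22), Sc3+ (Z=21), Ca2+ (Z=20), K+ (Z=19).
So the order is V5+ < Ti4+ < Sc3+ < Ca2+ < K+; the 4th-smallest ion is Ca2+.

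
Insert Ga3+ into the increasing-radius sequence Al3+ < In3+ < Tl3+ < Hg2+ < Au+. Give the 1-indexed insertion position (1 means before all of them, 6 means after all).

2

Electron counts and nuclear charges: Al3+ (Z=13, 10 e⁻), Ga3+ (Z=31, 28 e⁻), In3+ (Z=49, 46 e⁻), Tl3+ (Z=81, 78 e⁻), Hg2+ (Z=80, 78 e⁻), Au+ (Z=79, 78 e⁻). Al3+ < Ga3+ (same group, period 3 vs 4); Ga3+ < In3+ (same group, period 4 vs 5); In3+ < Tl3+ (same group, 1 shell fewer); Tl3+ < Hg2+ (both 78 e⁻, Z=81>80); Hg2+ < Au+ (isoelectronic, higher Z=80 is smaller).
Putting Ga3+ in gives Al3+ < Ga3+ < In3+ < Tl3+ < Hg2+ < Au+; it lands at slot 2.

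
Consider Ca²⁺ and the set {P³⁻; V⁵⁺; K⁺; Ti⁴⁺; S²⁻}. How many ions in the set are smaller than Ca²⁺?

Isoelectronic series (18 e⁻ each). Size is set by nuclear charge: more protons means a smaller ion. V⁵⁺ (Z=23), Ti⁴⁺ (Z=22), Ca²⁺ (Z=20), K⁺ (Z=19), S²⁻ (Z=16), P³⁻ (Z=15).
Placing each against Ca²⁺: smaller — V⁵⁺, Ti⁴⁺; larger — K⁺, S²⁻, P³⁻. Count: 2.

2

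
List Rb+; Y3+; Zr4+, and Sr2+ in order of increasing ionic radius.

Zr4+ < Y3+ < Sr2+ < Rb+

These species are isoelectronic with 36 electrons. The only difference is the number of protons: Zr4+ (Z=40), Y3+ (Z=39), Sr2+ (Z=38), Rb+ (Z=37). The strongest nuclear pull (Zr4+) gives the smallest ion.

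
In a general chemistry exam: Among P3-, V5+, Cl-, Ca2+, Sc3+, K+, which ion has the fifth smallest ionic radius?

Cl-

All of these have 18 electrons (isoelectronic). With the same electron cloud, the ion with the most protons pulls it in tightest. Nuclear charges: V5+ (Z=23), Sc3+ (Z=21), Ca2+ (Z=20), K+ (Z=19), Cl- (Z=17), P3- (Z=15). Highest Z is smallest.
So the order is V5+ < Sc3+ < Ca2+ < K+ < Cl- < P3-; the 5th-smallest ion is Cl-.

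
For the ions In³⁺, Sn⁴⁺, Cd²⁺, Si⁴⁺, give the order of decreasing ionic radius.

Electron counts and nuclear charges: Si⁴⁺ has 10 e⁻ (Z=14), Sn⁴⁺ has 46 e⁻ (Z=50), In³⁺ has 46 e⁻ (Z=49), Cd²⁺ has 46 e⁻ (Z=48). Si⁴⁺ < Sn⁴⁺ (same group, period 3 vs 5); Sn⁴⁺ < In³⁺ (both 46 e⁻, Z=50>49); In³⁺ < Cd²⁺ (isoelectronic, higher Z=49 is smaller).

Cd²⁺ > In³⁺ > Sn⁴⁺ > Si⁴⁺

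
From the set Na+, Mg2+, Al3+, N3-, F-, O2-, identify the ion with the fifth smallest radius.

Each ion has 10 electrons. The ranking follows nuclear charge in reverse — greater Z gives a smaller radius. Al3+ (Z=13), Mg2+ (Z=12), Na+ (Z=11), F- (Z=9), O2- (Z=8), N3- (Z=7).
So the order is Al3+ < Mg2+ < Na+ < F- < O2- < N3-; the 5th-smallest ion is O2-.

O2-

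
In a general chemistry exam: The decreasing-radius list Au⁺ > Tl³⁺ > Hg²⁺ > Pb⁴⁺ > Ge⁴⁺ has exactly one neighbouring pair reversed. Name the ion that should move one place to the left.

Hg²⁺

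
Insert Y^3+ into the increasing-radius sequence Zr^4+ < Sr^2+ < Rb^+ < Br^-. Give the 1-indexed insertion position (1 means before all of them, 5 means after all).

2

All of these have 36 electrons (isoelectronic). With the same electron cloud, the ion with the most protons pulls it in tightest. Nuclear charges: Zr^4+ (Z=40), Y^3+ (Z=39), Sr^2+ (Z=38), Rb^+ (Z=37), Br^- (Z=35). Highest Z is smallest.
With Y^3+ included the full order is Zr^4+ < Y^3+ < Sr^2+ < Rb^+ < Br^-, so it takes position 2.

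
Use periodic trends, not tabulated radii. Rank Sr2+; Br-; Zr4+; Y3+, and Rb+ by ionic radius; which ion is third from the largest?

These species are isoelectronic with 36 electrons. The only difference is the number of protons: Zr4+ (Z=40), Y3+ (Z=39), Sr2+ (Z=38), Rb+ (Z=37), Br- (Z=35). The strongest nuclear pull (Zr4+) gives the smallest ion.
That gives Zr4+ < Y3+ < Sr2+ < Rb+ < Br-. From the largest end, number 3 is Sr2+.

Sr2+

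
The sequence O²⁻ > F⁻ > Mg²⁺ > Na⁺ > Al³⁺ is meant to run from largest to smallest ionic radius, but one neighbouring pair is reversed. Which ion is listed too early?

Mg²⁺

Check each adjacent pair. Mg²⁺ and Na⁺ are reversed: Mg²⁺ and Na⁺ share 10 electrons; the higher nuclear charge on Mg (Z=12) contracts it more, so Mg²⁺ < Na⁺. No other neighbouring pair contradicts the periodic trends, so Mg²⁺ is the ion listed too early.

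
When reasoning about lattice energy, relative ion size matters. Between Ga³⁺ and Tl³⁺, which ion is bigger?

Tl³⁺

All are in the same group with charge +3. Radius grows down the group as n (the outermost shell) increases.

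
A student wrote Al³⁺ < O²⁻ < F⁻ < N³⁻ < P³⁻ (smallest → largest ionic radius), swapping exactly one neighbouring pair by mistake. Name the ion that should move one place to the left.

Compare adjacent ions: both have 10 electrons but Z(F)=9 > Z(O)=8, so F⁻ should be the smaller of the two — yet in this increasing list O²⁻ sits before F⁻. Nothing else is reversed, so F⁻ should move one place to the left.

F⁻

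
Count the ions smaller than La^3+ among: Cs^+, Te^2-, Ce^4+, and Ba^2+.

Each ion has 54 electrons. The ranking follows nuclear charge in reverse — greater Z gives a smaller radius. Ce^4+ (Z=58), La^3+ (Z=57), Ba^2+ (Z=56), Cs^+ (Z=55), Te^2- (Z=52).
Ordering all of them (including La^3+) by radius gives Ce^4+ < La^3+ < Ba^2+ < Cs^+ < Te^2-. That's 1.

1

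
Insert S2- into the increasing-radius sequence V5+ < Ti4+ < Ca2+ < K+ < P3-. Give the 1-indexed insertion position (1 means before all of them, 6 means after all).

5

All of these have 18 electrons (isoelectronic). With the same electron cloud, the ion with the most protons pulls it in tightest. Nuclear charges: V5+ (Z=23), Ti4+ (Z=22), Ca2+ (Z=20), K+ (Z=19), S2- (Z=16), P3- (Z=15). Highest Z is smallest.
Putting S2- in gives V5+ < Ti4+ < Ca2+ < K+ < S2- < P3-; it lands at slot 5.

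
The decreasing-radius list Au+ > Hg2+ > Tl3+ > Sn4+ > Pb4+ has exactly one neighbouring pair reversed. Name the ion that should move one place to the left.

Scanning neighbour by neighbour, only Sn4+/Pb4+ violates a trend: both in group 14 with the same charge; Sn4+ (period 5) has the smaller radius. That makes Pb4+ the one sitting a position late relative to where it belongs.

Pb4+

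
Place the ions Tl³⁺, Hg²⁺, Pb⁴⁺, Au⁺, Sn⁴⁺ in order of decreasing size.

Au⁺ > Hg²⁺ > Tl³⁺ > Pb⁴⁺ > Sn⁴⁺

Electron counts and nuclear charges: Sn⁴⁺ has 46 e⁻ (Z=50), Pb⁴⁺ has 78 e⁻ (Z=82), Tl³⁺ has 78 e⁻ (Z=81), Hg²⁺ has 78 e⁻ (Z=80), Au⁺ has 78 e⁻ (Z=79). Sn⁴⁺ < Pb⁴⁺ (same group, 1 shell fewer); Pb⁴⁺ < Tl³⁺ (isoelectronic, higher Z=82 is smaller); Tl³⁺ < Hg²⁺ (both 78 e⁻, Z=81>80); Hg²⁺ < Au⁺ (isoelectronic, higher Z=80 is smaller).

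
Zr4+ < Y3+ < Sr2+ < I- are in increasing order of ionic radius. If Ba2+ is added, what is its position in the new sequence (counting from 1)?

4

Zr4+ has 36 e⁻ (Z=40), Y3+ has 36 e⁻ (Z=39), Sr2+ has 36 e⁻ (Z=38), Ba2+ has 54 e⁻ (Z=56), I- has 54 e⁻ (Z=53). Zr4+ < Y3+ (both 36 e⁻, Z=40>39); Y3+ < Sr2+ (isoelectronic, higher Z=39 is smaller); Sr2+ < Ba2+ (same group, 1 shell fewer); Ba2+ < I- (both 54 e⁻, Z=56>53).
With Ba2+ included the full order is Zr4+ < Y3+ < Sr2+ < Ba2+ < I-, so it takes position 4.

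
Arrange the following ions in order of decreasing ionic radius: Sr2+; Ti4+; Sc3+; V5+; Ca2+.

Sr2+ > Ca2+ > Sc3+ > Ti4+ > V5+

Electron counts and nuclear charges: V5+ has 18 e⁻ (Z=23), Ti4+ has 18 e⁻ (Z=22), Sc3+ has 18 e⁻ (Z=21), Ca2+ has 18 e⁻ (Z=20), Sr2+ has 36 e⁻ (Z=38). V5+ < Ti4+ (both 18 e⁻, Z=23>22); Ti4+ < Sc3+ (both 18 e⁻, Z=22>21); Sc3+ < Ca2+ (isoelectronic, higher Z=21 is smaller); Ca2+ < Sr2+ (same group, period 4 vs 5).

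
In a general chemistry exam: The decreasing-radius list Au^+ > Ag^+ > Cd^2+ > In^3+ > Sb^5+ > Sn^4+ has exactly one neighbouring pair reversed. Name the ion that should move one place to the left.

Sn^4+

Scanning neighbour by neighbour, only Sb^5+/Sn^4+ violates a trend: they are isoelectronic (46 e⁻) and Sb has more protons than Sn (51 vs 50), making Sb^5+ smaller. That makes Sn^4+ the one sitting a position late relative to where it belongs.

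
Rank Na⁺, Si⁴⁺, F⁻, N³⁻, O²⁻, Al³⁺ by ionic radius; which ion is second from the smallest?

Al³⁺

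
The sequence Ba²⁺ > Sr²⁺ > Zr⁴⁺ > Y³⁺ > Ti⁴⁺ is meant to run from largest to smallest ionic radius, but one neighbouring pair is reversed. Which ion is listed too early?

Zr⁴⁺

Scanning neighbour by neighbour, only Zr⁴⁺/Y³⁺ violates a trend: they are isoelectronic (36 e⁻) and Zr has more protons than Y (40 vs 39), making Zr⁴⁺ smaller. That makes Zr⁴⁺ the one sitting a position early relative to where it belongs.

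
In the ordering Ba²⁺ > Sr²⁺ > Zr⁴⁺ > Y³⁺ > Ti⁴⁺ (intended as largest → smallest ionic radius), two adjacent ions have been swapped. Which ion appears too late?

Check each adjacent pair. Zr⁴⁺ and Y³⁺ are reversed: Zr⁴⁺ and Y³⁺ share 36 electrons; the higher nuclear charge on Zr (Z=40) contracts it more, so Zr⁴⁺ < Y³⁺. No other neighbouring pair contradicts the periodic trends, so Y³⁺ is the ion listed too late.

Y³⁺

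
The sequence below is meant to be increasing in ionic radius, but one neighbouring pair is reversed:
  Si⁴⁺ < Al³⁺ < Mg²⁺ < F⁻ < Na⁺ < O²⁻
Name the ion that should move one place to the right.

F⁻

The pair F⁻, Na⁺ is the wrong way round — they are isoelectronic (10 e⁻) and Na has more protons than F (11 vs 9), making Na⁺ smaller. All other adjacent pairs agree with periodic trends, so F⁻ is the misplaced ion.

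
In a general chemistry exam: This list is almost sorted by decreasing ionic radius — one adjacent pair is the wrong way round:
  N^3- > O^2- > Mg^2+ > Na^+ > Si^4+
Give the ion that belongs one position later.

Scanning neighbour by neighbour, only Mg^2+/Na^+ violates a trend: Mg^2+ and Na^+ share 10 electrons; the higher nuclear charge on Mg (Z=12) contracts it more, so Mg^2+ < Na^+. That makes Mg^2+ the one sitting a position early relative to where it belongs.

Mg^2+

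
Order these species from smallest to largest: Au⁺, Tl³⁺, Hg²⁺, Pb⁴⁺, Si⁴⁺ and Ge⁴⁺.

Work out protons and electrons: Si⁴⁺: 10 e⁻, Z=14, Ge⁴⁺: 28 e⁻, Z=32, Pb⁴⁺: 78 e⁻, Z=82, Tl³⁺: 78 e⁻, Z=81, Hg²⁺: 78 e⁻, Z=80, Au⁺: 78 e⁻, Z=79. Si⁴⁺ < Ge⁴⁺ (same group, period 3 vs 4); Ge⁴⁺ < Pb⁴⁺ (same group, period 4 vs 6); Pb⁴⁺ < Tl³⁺ (isoelectronic, higher Z=82 is smaller); Tl³⁺ < Hg²⁺ (both 78 e⁻, Z=81>80); Hg²⁺ < Au⁺ (both 78 e⁻, Z=80>79).

Si⁴⁺ < Ge⁴⁺ < Pb⁴⁺ < Tl³⁺ < Hg²⁺ < Au⁺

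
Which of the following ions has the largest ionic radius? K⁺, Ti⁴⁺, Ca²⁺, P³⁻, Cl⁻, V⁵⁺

P³⁻

Each ion has 18 electrons. The ranking follows nuclear charge in reverse — greater Z gives a smaller radius. V⁵⁺ (Z=23), Ti⁴⁺ (Z=22), Ca²⁺ (Z=20), K⁺ (Z=19), Cl⁻ (Z=17), P³⁻ (Z=15).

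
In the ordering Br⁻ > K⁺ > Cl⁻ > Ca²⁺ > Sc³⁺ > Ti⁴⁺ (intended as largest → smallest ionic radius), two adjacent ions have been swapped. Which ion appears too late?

Cl⁻

Scanning neighbour by neighbour, only K⁺/Cl⁻ violates a trend: both have 18 electrons but Z(K)=19 > Z(Cl)=17, so K⁺ should be the smaller of the two. That makes Cl⁻ the one sitting a position late relative to where it belongs.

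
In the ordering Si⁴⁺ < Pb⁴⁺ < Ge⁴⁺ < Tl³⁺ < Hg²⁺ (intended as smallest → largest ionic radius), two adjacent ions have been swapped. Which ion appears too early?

Check each adjacent pair. Pb⁴⁺ and Ge⁴⁺ are reversed: Ge⁴⁺ and Pb⁴⁺ are in one column with the same charge; the lighter period-4 ion has 2 fewer shells and is smaller. No other neighbouring pair contradicts the periodic trends, so Pb⁴⁺ is the ion listed too early.

Pb⁴⁺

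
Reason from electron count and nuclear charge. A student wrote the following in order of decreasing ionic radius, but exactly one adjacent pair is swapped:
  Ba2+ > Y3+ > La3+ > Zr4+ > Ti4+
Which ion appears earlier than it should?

Check each adjacent pair. Y3+ and La3+ are reversed: Y3+ and La3+ are in one column with the same charge; the lighter period-5 ion has one fewer shell and is smaller. No other neighbouring pair contradicts the periodic trends, so Y3+ is the ion listed too early.

Y3+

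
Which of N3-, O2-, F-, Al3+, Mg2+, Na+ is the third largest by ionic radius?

F-

Each ion has 10 electrons. The ranking follows nuclear charge in reverse — greater Z gives a smaller radius. Al3+ (Z=13), Mg2+ (Z=12), Na+ (Z=11), F- (Z=9), O2- (Z=8), N3- (Z=7).
That gives Al3+ < Mg2+ < Na+ < F- < O2- < N3-. From the largest end, number 3 is F-.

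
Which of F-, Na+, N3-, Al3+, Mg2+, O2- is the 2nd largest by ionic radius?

All of these have 10 electrons (isoelectronic). With the same electron cloud, the ion with the most protons pulls it in tightest. Nuclear charges: Al3+ (Z=13), Mg2+ (Z=12), Na+ (Z=11), F- (Z=9), O2- (Z=8), N3- (Z=7). Highest Z is smallest.
Ordering: Al3+ < Mg2+ < Na+ < F- < O2- < N3-. The 2nd largest is O2-.

O2-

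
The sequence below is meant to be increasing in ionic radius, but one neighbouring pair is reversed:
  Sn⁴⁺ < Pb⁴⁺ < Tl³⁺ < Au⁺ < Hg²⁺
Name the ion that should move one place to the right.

Check each adjacent pair. Au⁺ and Hg²⁺ are reversed: they are isoelectronic (78 e⁻) and Hg has more protons than Au (80 vs 79), making Hg²⁺ smaller. No other neighbouring pair contradicts the periodic trends, so Au⁺ is the ion listed too early.

Au⁺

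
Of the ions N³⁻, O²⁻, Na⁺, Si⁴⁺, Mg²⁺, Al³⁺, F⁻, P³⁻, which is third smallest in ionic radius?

Electron counts and nuclear charges: Si⁴⁺: 10 e⁻, Z=14, Al³⁺: 10 e⁻, Z=13, Mg²⁺: 10 e⁻, Z=12, Na⁺: 10 e⁻, Z=11, F⁻: 10 e⁻, Z=9, O²⁻: 10 e⁻, Z=8, N³⁻: 10 e⁻, Z=7, P³⁻: 18 e⁻, Z=15. Si⁴⁺ < Al³⁺ (both 10 e⁻, Z=14>13); Al³⁺ < Mg²⁺ (isoelectronic, higher Z=13 is smaller); Mg²⁺ < Na⁺ (both 10 e⁻, Z=12>11); Na⁺ < F⁻ (both 10 e⁻, Z=11>9); F⁻ < O²⁻ (isoelectronic, higher Z=9 is smaller); O²⁻ < N³⁻ (both 10 e⁻, Z=8>7); N³⁻ < P³⁻ (same group, 1 shell fewer).
Ordering: Si⁴⁺ < Al³⁺ < Mg²⁺ < Na⁺ < F⁻ < O²⁻ < N³⁻ < P³⁻. The third smallest is Mg²⁺.

Mg²⁺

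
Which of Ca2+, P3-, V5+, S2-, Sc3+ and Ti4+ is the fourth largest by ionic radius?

Sc3+

All of these have 18 electrons (isoelectronic). With the same electron cloud, the ion with the most protons pulls it in tightest. Nuclear charges: V5+ (Z=23), Ti4+ (Z=22), Sc3+ (Z=21), Ca2+ (Z=20), S2- (Z=16), P3- (Z=15). Highest Z is smallest.
Ordering: V5+ < Ti4+ < Sc3+ < Ca2+ < S2- < P3-. The fourth largest is Sc3+.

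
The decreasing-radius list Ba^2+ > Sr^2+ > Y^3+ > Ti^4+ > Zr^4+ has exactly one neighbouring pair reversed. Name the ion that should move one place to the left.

Zr^4+

Check each adjacent pair. Ti^4+ and Zr^4+ are reversed: same group and charge — period 4 sits above period 5, so Ti^4+ is smaller. No other neighbouring pair contradicts the periodic trends, so Zr^4+ is the ion listed too late.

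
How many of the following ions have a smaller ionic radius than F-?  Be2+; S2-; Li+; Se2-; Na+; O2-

3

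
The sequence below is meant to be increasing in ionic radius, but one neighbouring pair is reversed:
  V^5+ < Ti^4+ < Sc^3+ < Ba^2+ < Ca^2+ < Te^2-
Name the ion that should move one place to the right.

Ba^2+

The pair Ba^2+, Ca^2+ is the wrong way round — both in group 2 with the same charge; Ca^2+ (period 4) has the smaller radius. All other adjacent pairs agree with periodic trends, so Ba^2+ is the misplaced ion.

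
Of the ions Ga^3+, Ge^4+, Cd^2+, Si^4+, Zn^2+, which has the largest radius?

Cd^2+

Tabulating Z and e⁻: Si^4+: 10 e⁻, Z=14, Ge^4+: 28 e⁻, Z=32, Ga^3+: 28 e⁻, Z=31, Zn^2+: 28 e⁻, Z=30, Cd^2+: 46 e⁻, Z=48. Si^4+ < Ge^4+ (same group, period 3 vs 4); Ge^4+ < Ga^3+ (isoelectronic, higher Z=32 is smaller); Ga^3+ < Zn^2+ (both 28 e⁻, Z=31>30); Zn^2+ < Cd^2+ (same group, period 4 vs 5).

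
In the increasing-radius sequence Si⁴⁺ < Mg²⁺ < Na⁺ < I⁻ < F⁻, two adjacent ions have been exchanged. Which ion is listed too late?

F⁻

Compare adjacent ions: same group and charge — period 2 sits above period 5, so F⁻ is smaller — yet in this increasing list I⁻ sits before F⁻. Nothing else is reversed, so F⁻ should move one place to the left.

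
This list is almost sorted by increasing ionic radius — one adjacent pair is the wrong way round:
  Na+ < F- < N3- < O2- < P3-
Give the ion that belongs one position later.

N3-

Check each adjacent pair. N3- and O2- are reversed: O2- and N3- share 10 electrons; the higher nuclear charge on O (Z=8) contracts it more, so O2- < N3-. No other neighbouring pair contradicts the periodic trends, so N3- is the ion listed too early.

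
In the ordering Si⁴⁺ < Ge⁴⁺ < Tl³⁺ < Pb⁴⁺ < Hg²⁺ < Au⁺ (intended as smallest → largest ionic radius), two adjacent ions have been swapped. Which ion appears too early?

Tl³⁺

Scanning neighbour by neighbour, only Tl³⁺/Pb⁴⁺ violates a trend: both have 78 electrons but Z(Pb)=82 > Z(Tl)=81, so Pb⁴⁺ should be the smaller of the two. That makes Tl³⁺ the one sitting a position early relative to where it belongs.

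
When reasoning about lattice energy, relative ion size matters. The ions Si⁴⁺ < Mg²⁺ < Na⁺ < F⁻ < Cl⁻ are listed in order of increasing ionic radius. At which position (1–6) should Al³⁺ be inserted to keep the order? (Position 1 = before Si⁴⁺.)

2

Electron counts and nuclear charges: Si⁴⁺: 10 e⁻, Z=14, Al³⁺: 10 e⁻, Z=13, Mg²⁺: 10 e⁻, Z=12, Na⁺: 10 e⁻, Z=11, F⁻: 10 e⁻, Z=9, Cl⁻: 18 e⁻, Z=17. Si⁴⁺ < Al³⁺ (both 10 e⁻, Z=14>13); Al³⁺ < Mg²⁺ (isoelectronic, higher Z=13 is smaller); Mg²⁺ < Na⁺ (isoelectronic, higher Z=12 is smaller); Na⁺ < F⁻ (isoelectronic, higher Z=11 is smaller); F⁻ < Cl⁻ (same group, 1 shell fewer).
Merged order: Si⁴⁺ < Al³⁺ < Mg²⁺ < Na⁺ < F⁻ < Cl⁻ — Al³⁺ is number 2.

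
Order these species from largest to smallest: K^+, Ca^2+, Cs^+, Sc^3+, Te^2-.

Te^2- > Cs^+ > K^+ > Ca^2+ > Sc^3+

Tabulating Z and e⁻: Sc^3+ has 18 e⁻ (Z=21), Ca^2+ has 18 e⁻ (Z=20), K^+ has 18 e⁻ (Z=19), Cs^+ has 54 e⁻ (Z=55), Te^2- has 54 e⁻ (Z=52). Sc^3+ < Ca^2+ (both 18 e⁻, Z=21>20); Ca^2+ < K^+ (both 18 e⁻, Z=20>19); K^+ < Cs^+ (same group, period 4 vs 6); Cs^+ < Te^2- (isoelectronic, higher Z=55 is smaller).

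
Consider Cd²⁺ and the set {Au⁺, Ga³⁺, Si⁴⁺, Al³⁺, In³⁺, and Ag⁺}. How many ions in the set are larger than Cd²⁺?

2

Electron counts and nuclear charges: Si⁴⁺: 10 e⁻, Z=14, Al³⁺: 10 e⁻, Z=13, Ga³⁺: 28 e⁻, Z=31, In³⁺: 46 e⁻, Z=49, Cd²⁺: 46 e⁻, Z=48, Ag⁺: 46 e⁻, Z=47, Au⁺: 78 e⁻, Z=79. Si⁴⁺ < Al³⁺ (both 10 e⁻, Z=14>13); Al³⁺ < Ga³⁺ (same group, period 3 vs 4); Ga³⁺ < In³⁺ (same group, period 4 vs 5); In³⁺ < Cd²⁺ (both 46 e⁻, Z=49>48); Cd²⁺ < Ag⁺ (both 46 e⁻, Z=48>47); Ag⁺ < Au⁺ (same group, period 5 vs 6).
Ordering all of them (including Cd²⁺) by radius gives Si⁴⁺ < Al³⁺ < Ga³⁺ < In³⁺ < Cd²⁺ < Ag⁺ < Au⁺. Count: 2.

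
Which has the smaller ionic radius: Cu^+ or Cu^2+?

Cu^2+

These are all Cu ions. Removing more electrons (higher positive charge) pulls the remaining electrons in closer, so Cu^2+ is smallest and Cu^+ is largest.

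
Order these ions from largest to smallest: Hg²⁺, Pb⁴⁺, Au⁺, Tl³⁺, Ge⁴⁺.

Electron counts and nuclear charges: Ge⁴⁺: 28 e⁻, Z=32, Pb⁴⁺: 78 e⁻, Z=82, Tl³⁺: 78 e⁻, Z=81, Hg²⁺: 78 e⁻, Z=80, Au⁺: 78 e⁻, Z=79. Ge⁴⁺ < Pb⁴⁺ (same group, period 4 vs 6); Pb⁴⁺ < Tl³⁺ (both 78 e⁻, Z=82>81); Tl³⁺ < Hg²⁺ (both 78 e⁻, Z=81>80); Hg²⁺ < Au⁺ (both 78 e⁻, Z=80>79).

Au⁺ > Hg²⁺ > Tl³⁺ > Pb⁴⁺ > Ge⁴⁺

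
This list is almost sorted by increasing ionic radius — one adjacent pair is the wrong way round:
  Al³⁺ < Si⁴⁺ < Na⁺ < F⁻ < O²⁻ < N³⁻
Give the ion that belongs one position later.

Al³⁺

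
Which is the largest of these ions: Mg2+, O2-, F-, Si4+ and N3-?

These species are isoelectronic with 10 electrons. The only difference is the number of protons: Si4+ (Z=14), Mg2+ (Z=12), F- (Z=9), O2- (Z=8), N3- (Z=7). The strongest nuclear pull (Si4+) gives the smallest ion.

N3-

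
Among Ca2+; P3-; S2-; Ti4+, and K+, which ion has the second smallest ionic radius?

Each ion has 18 electrons. The ranking follows nuclear charge in reverse — greater Z gives a smaller radius. Ti4+ (Z=22), Ca2+ (Z=20), K+ (Z=19), S2- (Z=16), P3- (Z=15).
That gives Ti4+ < Ca2+ < K+ < S2- < P3-. From the smallest end, number 2 is Ca2+.

Ca2+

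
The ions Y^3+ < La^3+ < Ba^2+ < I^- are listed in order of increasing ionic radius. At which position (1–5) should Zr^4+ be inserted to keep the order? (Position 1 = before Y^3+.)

1

Zr^4+: 36 e⁻, Z=40, Y^3+: 36 e⁻, Z=39, La^3+: 54 e⁻, Z=57, Ba^2+: 54 e⁻, Z=56, I^-: 54 e⁻, Z=53. Zr^4+ < Y^3+ (isoelectronic, higher Z=40 is smaller); Y^3+ < La^3+ (same group, period 5 vs 6); La^3+ < Ba^2+ (both 54 e⁻, Z=57>56); Ba^2+ < I^- (both 54 e⁻, Z=56>53).
With Zr^4+ included the full order is Zr^4+ < Y^3+ < La^3+ < Ba^2+ < I^-, so it takes position 1.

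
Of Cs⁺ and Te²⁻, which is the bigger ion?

Isoelectronic series (54 e⁻ each). Size is set by nuclear charge: more protons means a smaller ion. Cs⁺ (Z=55), Te²⁻ (Z=52).

Te²⁻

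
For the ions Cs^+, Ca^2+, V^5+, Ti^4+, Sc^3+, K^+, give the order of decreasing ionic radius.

Cs^+ > K^+ > Ca^2+ > Sc^3+ > Ti^4+ > V^5+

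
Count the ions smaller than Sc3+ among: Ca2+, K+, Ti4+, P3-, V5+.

2

Isoelectronic series (18 e⁻ each). Size is set by nuclear charge: more protons means a smaller ion. V5+ (Z=23), Ti4+ (Z=22), Sc3+ (Z=21), Ca2+ (Z=20), K+ (Z=19), P3- (Z=15).
Relative to Sc3+, the ions that are smaller are V5+, Ti4+. So 2 are smaller.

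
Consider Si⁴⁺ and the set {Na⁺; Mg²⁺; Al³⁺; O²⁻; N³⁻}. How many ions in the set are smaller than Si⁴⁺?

These species are isoelectronic with 10 electrons. The only difference is the number of protons: Si⁴⁺ (Z=14), Al³⁺ (Z=13), Mg²⁺ (Z=12), Na⁺ (Z=11), O²⁻ (Z=8), N³⁻ (Z=7). The strongest nuclear pull (Si⁴⁺) gives the smallest ion.
Relative to Si⁴⁺, the ions that are smaller are none. So 0 are smaller.

0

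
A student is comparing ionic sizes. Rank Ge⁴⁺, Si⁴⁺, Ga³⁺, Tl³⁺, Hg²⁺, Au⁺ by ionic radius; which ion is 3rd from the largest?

First list Z and electron count for each: Si⁴⁺: 10 e⁻, Z=14, Ge⁴⁺: 28 e⁻, Z=32, Ga³⁺: 28 e⁻, Z=31, Tl³⁺: 78 e⁻, Z=81, Hg²⁺: 78 e⁻, Z=80, Au⁺: 78 e⁻, Z=79. Si⁴⁺ < Ge⁴⁺ (same group, 1 shell fewer); Ge⁴⁺ < Ga³⁺ (both 28 e⁻, Z=32>31); Ga³⁺ < Tl³⁺ (same group, period 4 vs 6); Tl³⁺ < Hg²⁺ (isoelectronic, higher Z=81 is smaller); Hg²⁺ < Au⁺ (both 78 e⁻, Z=80>79).
So the order is Si⁴⁺ < Ge⁴⁺ < Ga³⁺ < Tl³⁺ < Hg²⁺ < Au⁺; the 3rd-largest ion is Tl³⁺.

Tl³⁺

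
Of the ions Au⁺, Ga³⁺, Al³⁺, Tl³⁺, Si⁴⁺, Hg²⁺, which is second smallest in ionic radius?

Al³⁺

Tabulating Z and e⁻: Si⁴⁺: 10 e⁻, Z=14, Al³⁺: 10 e⁻, Z=13, Ga³⁺: 28 e⁻, Z=31, Tl³⁺: 78 e⁻, Z=81, Hg²⁺: 78 e⁻, Z=80, Au⁺: 78 e⁻, Z=79. Si⁴⁺ < Al³⁺ (isoelectronic, higher Z=14 is smaller); Al³⁺ < Ga³⁺ (same group, period 3 vs 4); Ga³⁺ < Tl³⁺ (same group, 2 shells fewer); Tl³⁺ < Hg²⁺ (isoelectronic, higher Z=81 is smaller); Hg²⁺ < Au⁺ (both 78 e⁻, Z=80>79).
Full ascending order: Si⁴⁺ < Al³⁺ < Ga³⁺ < Tl³⁺ < Hg²⁺ < Au⁺. Counting from the smallest, position 2 is Al³⁺.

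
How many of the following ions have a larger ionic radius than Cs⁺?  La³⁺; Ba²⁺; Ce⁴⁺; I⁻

Each ion has 54 electrons. The ranking follows nuclear charge in reverse — greater Z gives a smaller radius. Ce⁴⁺ (Z=58), La³⁺ (Z=57), Ba²⁺ (Z=56), Cs⁺ (Z=55), I⁻ (Z=53).
Placing each against Cs⁺: smaller — Ce⁴⁺, La³⁺, Ba²⁺; larger — I⁻. That's 1.

1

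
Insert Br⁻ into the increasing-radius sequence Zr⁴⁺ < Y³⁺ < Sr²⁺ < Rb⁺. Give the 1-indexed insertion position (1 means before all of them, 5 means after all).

These species are isoelectronic with 36 electrons. The only difference is the number of protons: Zr⁴⁺ (Z=40), Y³⁺ (Z=39), Sr²⁺ (Z=38), Rb⁺ (Z=37), Br⁻ (Z=35). The strongest nuclear pull (Zr⁴⁺) gives the smallest ion.
Merged order: Zr⁴⁺ < Y³⁺ < Sr²⁺ < Rb⁺ < Br⁻ — Br⁻ is number 5.

5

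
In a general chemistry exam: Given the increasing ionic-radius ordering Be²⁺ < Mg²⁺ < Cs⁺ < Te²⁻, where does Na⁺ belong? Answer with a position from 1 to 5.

First list Z and electron count for each: Be²⁺ (Z=4, 2 e⁻), Mg²⁺ (Z=12, 10 e⁻), Na⁺ (Z=11, 10 e⁻), Cs⁺ (Z=55, 54 e⁻), Te²⁻ (Z=52, 54 e⁻). Be²⁺ < Mg²⁺ (same group, 1 shell fewer); Mg²⁺ < Na⁺ (isoelectronic, higher Z=12 is smaller); Na⁺ < Cs⁺ (same group, 3 shells fewer); Cs⁺ < Te²⁻ (isoelectronic, higher Z=55 is smaller).
Putting Na⁺ in gives Be²⁺ < Mg²⁺ < Na⁺ < Cs⁺ < Te²⁻; it lands at slot 3.

3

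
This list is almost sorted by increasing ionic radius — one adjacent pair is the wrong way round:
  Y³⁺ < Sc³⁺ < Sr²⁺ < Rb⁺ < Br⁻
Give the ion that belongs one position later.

Y³⁺

Compare adjacent ions: same group and charge — period 4 sits above period 5, so Sc³⁺ is smaller — yet in this increasing list Y³⁺ sits before Sc³⁺. Nothing else is reversed, so Y³⁺ should move one place to the right.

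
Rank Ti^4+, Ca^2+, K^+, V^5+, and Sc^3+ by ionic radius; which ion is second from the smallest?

Ti^4+

Each ion has 18 electrons. The ranking follows nuclear charge in reverse — greater Z gives a smaller radius. V^5+ (Z=23), Ti^4+ (Z=22), Sc^3+ (Z=21), Ca^2+ (Z=20), K^+ (Z=19).
Full ascending order: V^5+ < Ti^4+ < Sc^3+ < Ca^2+ < K^+. Counting from the smallest, position 2 is Ti^4+.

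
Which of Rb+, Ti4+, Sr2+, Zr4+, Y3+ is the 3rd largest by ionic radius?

Y3+

Ti4+ has 18 e⁻ (Z=22), Zr4+ has 36 e⁻ (Z=40), Y3+ has 36 e⁻ (Z=39), Sr2+ has 36 e⁻ (Z=38), Rb+ has 36 e⁻ (Z=37). Ti4+ < Zr4+ (same group, 1 shell fewer); Zr4+ < Y3+ (isoelectronic, higher Z=40 is smaller); Y3+ < Sr2+ (isoelectronic, higher Z=39 is smaller); Sr2+ < Rb+ (both 36 e⁻, Z=38>37).
That gives Ti4+ < Zr4+ < Y3+ < Sr2+ < Rb+. From the largest end, number 3 is Y3+.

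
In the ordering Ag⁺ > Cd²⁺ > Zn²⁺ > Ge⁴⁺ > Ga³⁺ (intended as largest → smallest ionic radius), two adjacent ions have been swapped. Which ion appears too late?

Ga³⁺

Check each adjacent pair. Ge⁴⁺ and Ga³⁺ are reversed: Ge⁴⁺ and Ga³⁺ share 28 electrons; the higher nuclear charge on Ge (Z=32) contracts it more, so Ge⁴⁺ < Ga³⁺. No other neighbouring pair contradicts the periodic trends, so Ga³⁺ is the ion listed too late.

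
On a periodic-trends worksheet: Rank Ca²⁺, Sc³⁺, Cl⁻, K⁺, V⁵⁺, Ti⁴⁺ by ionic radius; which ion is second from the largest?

These species are isoelectronic with 18 electrons. The only difference is the number of protons: V⁵⁺ (Z=23), Ti⁴⁺ (Z=22), Sc³⁺ (Z=21), Ca²⁺ (Z=20), K⁺ (Z=19), Cl⁻ (Z=17). The strongest nuclear pull (V⁵⁺) gives the smallest ion.
So the order is V⁵⁺ < Ti⁴⁺ < Sc³⁺ < Ca²⁺ < K⁺ < Cl⁻; the 2nd-largest ion is K⁺.

K⁺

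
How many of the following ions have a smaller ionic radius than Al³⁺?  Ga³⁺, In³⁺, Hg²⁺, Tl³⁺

Al³⁺ (Z=13, 10 e⁻), Ga³⁺ (Z=31, 28 e⁻), In³⁺ (Z=49, 46 e⁻), Tl³⁺ (Z=81, 78 e⁻), Hg²⁺ (Z=80, 78 e⁻). Al³⁺ < Ga³⁺ (same group, period 3 vs 4); Ga³⁺ < In³⁺ (same group, period 4 vs 5); In³⁺ < Tl³⁺ (same group, period 5 vs 6); Tl³⁺ < Hg²⁺ (both 78 e⁻, Z=81>80).
Ordering all of them (including Al³⁺) by radius gives Al³⁺ < Ga³⁺ < In³⁺ < Tl³⁺ < Hg²⁺. So 0 are smaller.

0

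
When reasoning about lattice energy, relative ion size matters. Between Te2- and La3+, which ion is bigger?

All of these have 54 electrons (isoelectronic). With the same electron cloud, the ion with the most protons pulls it in tightest. Nuclear charges: La3+ (Z=57), Te2- (Z=52). Highest Z is smallest.

Te2-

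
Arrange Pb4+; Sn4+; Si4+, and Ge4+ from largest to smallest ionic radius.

Pb4+ > Sn4+ > Ge4+ > Si4+

Same group, same charge. Going down the group adds an extra shell of electrons, so the ion gets larger: Si4+ is highest in the group and smallest.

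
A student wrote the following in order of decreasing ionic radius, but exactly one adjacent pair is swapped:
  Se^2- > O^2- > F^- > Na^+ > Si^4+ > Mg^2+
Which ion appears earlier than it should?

Compare adjacent ions: both have 10 electrons but Z(Si)=14 > Z(Mg)=12, so Si^4+ should be the smaller of the two — yet in this decreasing list Si^4+ sits before Mg^2+. Nothing else is reversed, so Si^4+ should move one place to the right.

Si^4+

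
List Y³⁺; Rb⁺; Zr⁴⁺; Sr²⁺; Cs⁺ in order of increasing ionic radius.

Zr⁴⁺ < Y³⁺ < Sr²⁺ < Rb⁺ < Cs⁺

Zr⁴⁺ (Z=40, 36 e⁻), Y³⁺ (Z=39, 36 e⁻), Sr²⁺ (Z=38, 36 e⁻), Rb⁺ (Z=37, 36 e⁻), Cs⁺ (Z=55, 54 e⁻). Zr⁴⁺ < Y³⁺ (isoelectronic, higher Z=40 is smaller); Y³⁺ < Sr²⁺ (isoelectronic, higher Z=39 is smaller); Sr²⁺ < Rb⁺ (both 36 e⁻, Z=38>37); Rb⁺ < Cs⁺ (same group, 1 shell fewer).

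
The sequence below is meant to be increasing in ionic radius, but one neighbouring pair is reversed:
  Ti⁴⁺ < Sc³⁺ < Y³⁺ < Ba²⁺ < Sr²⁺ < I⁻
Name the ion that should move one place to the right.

Ba²⁺

Compare adjacent ions: Sr²⁺ and Ba²⁺ are in one column with the same charge; the lighter period-5 ion has one fewer shell and is smaller — yet in this increasing list Ba²⁺ sits before Sr²⁺. Nothing else is reversed, so Ba²⁺ should move one place to the right.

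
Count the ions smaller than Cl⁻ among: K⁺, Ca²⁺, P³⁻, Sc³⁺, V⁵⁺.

4

All of these have 18 electrons (isoelectronic). With the same electron cloud, the ion with the most protons pulls it in tightest. Nuclear charges: V⁵⁺ (Z=23), Sc³⁺ (Z=21), Ca²⁺ (Z=20), K⁺ (Z=19), Cl⁻ (Z=17), P³⁻ (Z=15). Highest Z is smallest.
Ordering all of them (including Cl⁻) by radius gives V⁵⁺ < Sc³⁺ < Ca²⁺ < K⁺ < Cl⁻ < P³⁻. Count: 4.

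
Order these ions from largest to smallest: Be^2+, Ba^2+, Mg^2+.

Ba^2+ > Mg^2+ > Be^2+

All are in the same group with charge +2. Radius grows down the group as n (the outermost shell) increases.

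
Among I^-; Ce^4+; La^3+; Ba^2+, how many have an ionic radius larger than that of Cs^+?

1

Each ion has 54 electrons. The ranking follows nuclear charge in reverse — greater Z gives a smaller radius. Ce^4+ (Z=58), La^3+ (Z=57), Ba^2+ (Z=56), Cs^+ (Z=55), I^- (Z=53).
Overall: Ce^4+ < La^3+ < Ba^2+ < Cs^+ < I^-. Cs^+ has 3 below it and 1 above. So 1 is larger.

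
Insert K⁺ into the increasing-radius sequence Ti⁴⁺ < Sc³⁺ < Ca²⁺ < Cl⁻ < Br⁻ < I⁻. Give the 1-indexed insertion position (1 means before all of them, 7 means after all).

4

Tabulating Z and e⁻: Ti⁴⁺ has 18 e⁻ (Z=22), Sc³⁺ has 18 e⁻ (Z=21), Ca²⁺ has 18 e⁻ (Z=20), K⁺ has 18 e⁻ (Z=19), Cl⁻ has 18 e⁻ (Z=17), Br⁻ has 36 e⁻ (Z=35), I⁻ has 54 e⁻ (Z=53). Ti⁴⁺ < Sc³⁺ (isoelectronic, higher Z=22 is smaller); Sc³⁺ < Ca²⁺ (both 18 e⁻, Z=21>20); Ca²⁺ < K⁺ (both 18 e⁻, Z=20>19); K⁺ < Cl⁻ (both 18 e⁻, Z=19>17); Cl⁻ < Br⁻ (same group, 1 shell fewer); Br⁻ < I⁻ (same group, period 4 vs 5).
With K⁺ included the full order is Ti⁴⁺ < Sc³⁺ < Ca²⁺ < K⁺ < Cl⁻ < Br⁻ < I⁻, so it takes position 4.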